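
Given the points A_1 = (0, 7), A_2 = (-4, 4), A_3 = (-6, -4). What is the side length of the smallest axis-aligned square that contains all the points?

11

The bounding box has width 6 and height 11.
An axis-aligned square enclosing the set must have side ≥ max(width, height).
So the minimum side is max(6, 11) = 11.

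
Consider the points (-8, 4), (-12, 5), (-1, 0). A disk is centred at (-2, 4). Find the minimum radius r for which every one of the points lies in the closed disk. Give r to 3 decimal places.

10.050

The required radius is the distance from (-2, 4) to the farthest point.
Squared distances: 36, 101, 17.
Maximum is 101, attained at (-12, 5).
r = √101 ≈ 10.050.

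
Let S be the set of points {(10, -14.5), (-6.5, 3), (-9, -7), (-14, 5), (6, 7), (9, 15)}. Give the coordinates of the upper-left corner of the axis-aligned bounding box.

x-range [-14, 10], y-range [-14.5, 15].
The upper-left corner is (-14, 15).

(-14, 15)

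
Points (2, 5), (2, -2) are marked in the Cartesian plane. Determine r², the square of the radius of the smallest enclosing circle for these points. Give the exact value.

The smallest circle enclosing two points has them as diameter endpoints.
Centre = midpoint = (2, 1.5); r² = |(2, 5)−(2, -2)|²/4 = 49/4 = 12.25.

12.25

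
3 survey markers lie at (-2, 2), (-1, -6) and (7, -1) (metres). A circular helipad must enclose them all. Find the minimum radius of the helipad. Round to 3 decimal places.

Call the three points A, B, C in the order given.
Side lengths²: AB² = 65, AC² = 90, BC² = 89.
Since AC² = 90 < 89 + 65 = 154, the triangle is acute, so the smallest enclosing circle is the circumcircle.
Circumcentre = (83/46, -73/46), r² = 28925/1058.
r = √(28925/1058) ≈ 5.229.

5.229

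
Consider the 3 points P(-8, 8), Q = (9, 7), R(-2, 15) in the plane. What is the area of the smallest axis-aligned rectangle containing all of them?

x ranges over [-8, 9], width 17.
y ranges over [7, 15], height 8.
Area = 17 × 8 = 136.

136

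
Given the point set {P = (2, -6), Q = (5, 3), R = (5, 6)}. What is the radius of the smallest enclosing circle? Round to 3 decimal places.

6.185

Side lengths²: PQ² = 90, PR² = 153, QR² = 9.
Since PR² = 153 ≥ 90 + 9 = 99, the angle opposite PR is not acute, so the smallest enclosing circle has PR as diameter.
Centre = midpoint of PR = (3.5, 0), r² = 153/4 = 38.25.
r = √(38.25) ≈ 6.185.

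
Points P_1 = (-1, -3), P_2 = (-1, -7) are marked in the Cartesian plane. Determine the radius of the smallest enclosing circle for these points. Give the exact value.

The smallest circle enclosing two points has them as diameter endpoints.
Centre = midpoint = (-1, -5); r² = |P_1P_2|²/4 = 16/4 = 4.
r = √4 = 2.

2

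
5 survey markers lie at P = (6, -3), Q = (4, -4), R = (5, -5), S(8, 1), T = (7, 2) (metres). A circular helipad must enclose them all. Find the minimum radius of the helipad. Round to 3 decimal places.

The minimum enclosing circle of a finite set is fixed by two of the points (as a diameter) or three (as a circumcircle).
The farthest pair is R–T with squared distance 53. The circle on this segment as diameter has centre (6, -1.5) and r² = 53/4 = 13.25.
Check P: distance² to centre = 2.25 ≤ 13.25, so it lies inside.
All remaining points lie in this disk, and no smaller disk contains both endpoints, so this is the minimum enclosing circle.
r = √(13.25) ≈ 3.640.

3.640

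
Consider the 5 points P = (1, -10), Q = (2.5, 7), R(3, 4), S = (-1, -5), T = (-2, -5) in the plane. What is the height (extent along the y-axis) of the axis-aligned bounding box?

17

max y = 7, min y = -10, so height = 17.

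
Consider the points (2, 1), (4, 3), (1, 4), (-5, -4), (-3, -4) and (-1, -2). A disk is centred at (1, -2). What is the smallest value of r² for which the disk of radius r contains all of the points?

The required radius is the distance from (1, -2) to the farthest point.
Squared distances: 10, 34, 36, 40, 20, 4.
Maximum is 40, attained at (-5, -4).

40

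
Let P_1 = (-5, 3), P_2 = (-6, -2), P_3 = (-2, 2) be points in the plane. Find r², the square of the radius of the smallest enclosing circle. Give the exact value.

Side lengths²: P_1P_2² = 26, P_1P_3² = 10, P_2P_3² = 32.
Since P_2P_3² = 32 < 26 + 10 = 36, the triangle is acute, so the smallest enclosing circle is the circumcircle.
Circumcentre = (-4.25, 0.25), r² = 8.125.

8.125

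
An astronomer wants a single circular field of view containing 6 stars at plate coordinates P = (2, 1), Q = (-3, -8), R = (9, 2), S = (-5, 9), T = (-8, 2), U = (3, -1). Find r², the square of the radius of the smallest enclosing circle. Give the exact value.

87.2705078125

The minimum enclosing circle is determined by three boundary points: Q, R, S.
Their circumcentre is (-0.28125, 0.9375) with r² = 87.2705078125.
The farthest remaining point T is at distance² 60.7080078125 ≤ 87.2705078125.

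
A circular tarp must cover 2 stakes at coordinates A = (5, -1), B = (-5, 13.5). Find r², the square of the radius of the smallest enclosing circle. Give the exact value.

77.5625

The smallest circle enclosing two points has them as diameter endpoints.
Centre = midpoint = (0, 6.25); r² = |AB|²/4 = 310.25/4 = 77.5625.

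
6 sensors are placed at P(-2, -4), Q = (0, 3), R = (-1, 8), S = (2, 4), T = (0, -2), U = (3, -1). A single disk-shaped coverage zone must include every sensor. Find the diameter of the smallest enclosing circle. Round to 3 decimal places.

12.042

The minimum enclosing circle of a finite set is fixed by two of the points (as a diameter) or three (as a circumcircle).
The farthest pair is P–R with squared distance 145. The circle on this segment as diameter has centre (-1.5, 2) and r² = 145/4 = 36.25.
Check Q: distance² to centre = 3.25 ≤ 36.25, so it lies inside.
All remaining points lie in this disk, and no smaller disk contains both endpoints, so this is the minimum enclosing circle.
Diameter = 2r = 2√(36.25) ≈ 12.042.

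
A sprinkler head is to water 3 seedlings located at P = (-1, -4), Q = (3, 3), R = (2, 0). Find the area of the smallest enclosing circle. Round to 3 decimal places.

51.051

Side lengths²: PQ² = 65, PR² = 25, QR² = 10.
Since PQ² = 65 ≥ 25 + 10 = 35, the angle opposite PQ is not acute, so the smallest enclosing circle has PQ as diameter.
Centre = midpoint of PQ = (1, -0.5), r² = 65/4 = 16.25.
Area = π·r² = π·16.25 ≈ 51.051.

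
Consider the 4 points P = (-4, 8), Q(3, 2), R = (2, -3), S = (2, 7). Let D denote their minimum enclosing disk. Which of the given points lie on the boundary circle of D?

P, R

By Welzl's lemma the MEC is supported by two points (diametrically opposite) or three points (on a circumcircle).
The farthest pair is P–R with squared distance 157. The circle on this segment as diameter has centre (-1, 2.5) and r² = 157/4 = 39.25.
Check Q: distance² to centre = 16.25 ≤ 39.25, so it lies inside.
All remaining points lie in this disk, and no smaller disk contains both endpoints, so this is the minimum enclosing circle.
The points at distance exactly r from the centre are P, R — 2 points.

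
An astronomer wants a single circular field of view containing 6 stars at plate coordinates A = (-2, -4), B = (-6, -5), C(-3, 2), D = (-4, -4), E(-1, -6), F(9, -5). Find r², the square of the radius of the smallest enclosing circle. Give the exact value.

The minimum enclosing circle of a finite set is fixed by two of the points (as a diameter) or three (as a circumcircle).
The minimum enclosing circle is determined by three boundary points: B, C, F.
Their circumcentre is (1.5, -57/14) with r² = 5597/98.
The farthest remaining point D is at distance² 2965/98 ≤ 5597/98.

5597/98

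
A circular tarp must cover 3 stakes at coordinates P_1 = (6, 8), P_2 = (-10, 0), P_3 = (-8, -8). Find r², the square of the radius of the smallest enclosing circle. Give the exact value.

Side lengths²: P_1P_2² = 320, P_1P_3² = 452, P_2P_3² = 68.
Since P_1P_3² = 452 ≥ 320 + 68 = 388, the angle opposite P_1P_3 is not acute, so the smallest enclosing circle has P_1P_3 as diameter.
Centre = midpoint of P_1P_3 = (-1, 0), r² = 452/4 = 113.

113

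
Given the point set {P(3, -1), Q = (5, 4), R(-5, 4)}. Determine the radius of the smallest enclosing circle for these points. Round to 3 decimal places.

Side lengths²: PQ² = 29, PR² = 89, QR² = 100.
Since QR² = 100 < 89 + 29 = 118, the triangle is acute, so the smallest enclosing circle is the circumcircle.
Circumcentre = (0, 3.1), r² = 25.81.
r = √(25.81) ≈ 5.080.

5.080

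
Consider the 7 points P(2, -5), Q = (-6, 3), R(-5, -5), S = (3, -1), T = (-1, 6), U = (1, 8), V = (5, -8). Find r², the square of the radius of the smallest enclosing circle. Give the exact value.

The minimum enclosing circle of a finite set is fixed by two of the points (as a diameter) or three (as a circumcircle).
The minimum enclosing circle is determined by three boundary points: Q, U, V.
Their circumcentre is (5/3, -1/3) with r² = 629/9.
The farthest remaining point R is at distance² 596/9 ≤ 629/9.

629/9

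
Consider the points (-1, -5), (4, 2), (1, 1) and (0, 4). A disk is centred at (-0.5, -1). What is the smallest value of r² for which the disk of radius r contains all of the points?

The required radius is the distance from (-0.5, -1) to the farthest point.
Squared distances: 16.25, 29.25, 6.25, 25.25.
Maximum is 29.25, attained at (4, 2).

29.25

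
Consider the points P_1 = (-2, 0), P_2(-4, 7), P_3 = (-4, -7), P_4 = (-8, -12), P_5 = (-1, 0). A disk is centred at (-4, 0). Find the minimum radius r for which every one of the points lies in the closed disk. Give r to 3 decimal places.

The required radius is the distance from (-4, 0) to the farthest point.
Squared distances: 4, 49, 49, 160, 9.
Maximum is 160, attained at P_4.
r = √160 ≈ 12.649.

12.649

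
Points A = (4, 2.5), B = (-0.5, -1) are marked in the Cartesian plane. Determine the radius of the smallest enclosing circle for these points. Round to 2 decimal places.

2.85

The smallest circle enclosing two points has them as diameter endpoints.
Centre = midpoint = (1.75, 0.75); r² = |AB|²/4 = 32.5/4 = 8.125.
r = √(8.125) ≈ 2.85.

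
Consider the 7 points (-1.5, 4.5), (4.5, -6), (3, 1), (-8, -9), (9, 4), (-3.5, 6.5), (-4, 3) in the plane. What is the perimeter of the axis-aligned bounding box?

Width = max x − min x = 9 − (-8) = 17.
Height = max y − min y = 6.5 − (-9) = 15.5.
Perimeter = 2(17 + 15.5) = 65.

65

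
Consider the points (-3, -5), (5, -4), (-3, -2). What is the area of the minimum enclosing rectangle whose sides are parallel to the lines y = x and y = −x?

In coordinates u = x + y, v = x − y the rectangle is axis-aligned; the map (x,y)→(u,v) scales areas by 2.
u-values: -8, 1, -5; range = 1 − (-8) = 9.
v-values: 2, 9, -1; range = 9 − (-1) = 10.
Area = (9 × 10) / 2 = 45.

45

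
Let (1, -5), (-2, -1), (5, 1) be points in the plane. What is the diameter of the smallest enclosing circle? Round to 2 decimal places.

7.72

Call the three points A, B, C in the order given.
Side lengths²: AB² = 25, AC² = 52, BC² = 53.
Since BC² = 53 < 52 + 25 = 77, the triangle is acute, so the smallest enclosing circle is the circumcircle.
Circumcentre = (63/34, -21/17), r² = 17225/1156.
Diameter = 2r = 2√(17225/1156) ≈ 7.72.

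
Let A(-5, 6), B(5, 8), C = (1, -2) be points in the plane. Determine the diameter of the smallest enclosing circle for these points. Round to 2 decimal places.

Side lengths²: AB² = 104, AC² = 100, BC² = 116.
Since BC² = 116 < 104 + 100 = 204, the triangle is acute, so the smallest enclosing circle is the circumcircle.
Circumcentre = (14/23, 91/23), r² = 18850/529.
Diameter = 2r = 2√(18850/529) ≈ 11.94.

11.94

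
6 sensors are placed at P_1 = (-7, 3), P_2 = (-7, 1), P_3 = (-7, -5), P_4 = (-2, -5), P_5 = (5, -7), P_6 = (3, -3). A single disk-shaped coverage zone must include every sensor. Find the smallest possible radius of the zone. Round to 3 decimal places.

A smallest enclosing disk is always determined by at most three of the input points on its boundary.
The farthest pair is P_1–P_5 with squared distance 244. The circle on this segment as diameter has centre (-1, -2) and r² = 244/4 = 61.
Check P_2: distance² to centre = 45 ≤ 61, so it lies inside.
All remaining points lie in this disk, and no smaller disk contains both endpoints, so this is the minimum enclosing circle.
r = √61 ≈ 7.810.

7.810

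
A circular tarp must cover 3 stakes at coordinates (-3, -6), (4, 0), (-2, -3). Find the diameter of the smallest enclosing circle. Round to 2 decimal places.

9.22

Call the three points A, B, C in the order given.
Side lengths²: AB² = 85, AC² = 10, BC² = 45.
Since AB² = 85 ≥ 45 + 10 = 55, the angle opposite AB is not acute, so the smallest enclosing circle has AB as diameter.
Centre = midpoint of AB = (0.5, -3), r² = 85/4 = 21.25.
Diameter = 2r = 2√(21.25) ≈ 9.22.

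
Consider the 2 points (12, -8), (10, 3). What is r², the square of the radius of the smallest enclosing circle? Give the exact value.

The smallest circle enclosing two points has them as diameter endpoints.
Centre = midpoint = (11, -2.5); r² = |(12, -8)−(10, 3)|²/4 = 125/4 = 31.25.

31.25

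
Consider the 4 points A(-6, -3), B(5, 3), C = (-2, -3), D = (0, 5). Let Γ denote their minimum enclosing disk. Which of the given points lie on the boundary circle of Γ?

The farthest pair is A–B with squared distance 157. The circle on this segment as diameter has centre (-0.5, 0) and r² = 157/4 = 39.25.
Check C: distance² to centre = 11.25 ≤ 39.25, so it lies inside.
All remaining points lie in this disk, and no smaller disk contains both endpoints, so this is the minimum enclosing circle.
The points at distance exactly r from the centre are A, B — 2 points.

A, B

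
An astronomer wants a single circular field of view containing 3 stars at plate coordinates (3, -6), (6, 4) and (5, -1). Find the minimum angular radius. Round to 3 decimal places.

Call the three points A, B, C in the order given.
Side lengths²: AB² = 109, AC² = 29, BC² = 26.
Since AB² = 109 ≥ 29 + 26 = 55, the angle opposite AB is not acute, so the smallest enclosing circle has AB as diameter.
Centre = midpoint of AB = (4.5, -1), r² = 109/4 = 27.25.
r = √(27.25) ≈ 5.220.

5.220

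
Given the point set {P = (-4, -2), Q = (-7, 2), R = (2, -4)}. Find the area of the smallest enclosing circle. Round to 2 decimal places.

Side lengths²: PQ² = 25, PR² = 40, QR² = 117.
Since QR² = 117 ≥ 40 + 25 = 65, the angle opposite QR is not acute, so the smallest enclosing circle has QR as diameter.
Centre = midpoint of QR = (-2.5, -1), r² = 117/4 = 29.25.
Area = π·r² = π·29.25 ≈ 91.89.

91.89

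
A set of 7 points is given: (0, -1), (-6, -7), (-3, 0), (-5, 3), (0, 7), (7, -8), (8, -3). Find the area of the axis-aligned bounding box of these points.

210

x ranges over [-6, 8], width 14.
y ranges over [-8, 7], height 15.
Area = 14 × 15 = 210.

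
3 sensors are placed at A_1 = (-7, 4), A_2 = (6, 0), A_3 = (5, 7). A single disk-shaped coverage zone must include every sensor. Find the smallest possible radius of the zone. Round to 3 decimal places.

Side lengths²: A_1A_2² = 185, A_1A_3² = 153, A_2A_3² = 50.
Since A_1A_2² = 185 < 153 + 50 = 203, the triangle is acute, so the smallest enclosing circle is the circumcircle.
Circumcentre = (-17/58, 155/58), r² = 78625/1682.
r = √(78625/1682) ≈ 6.837.

6.837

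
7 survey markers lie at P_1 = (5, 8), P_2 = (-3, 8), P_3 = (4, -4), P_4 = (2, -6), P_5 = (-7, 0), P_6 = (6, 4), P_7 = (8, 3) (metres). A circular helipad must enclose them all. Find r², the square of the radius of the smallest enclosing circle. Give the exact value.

34645/576

By Welzl's lemma the MEC is supported by two points (diametrically opposite) or three points (on a circumcircle).
The minimum enclosing circle is determined by three boundary points: P_1, P_4, P_5.
Their circumcentre is (7/12, 1.625) with r² = 34645/576.
The farthest remaining point P_7 is at distance² 32773/576 ≤ 34645/576.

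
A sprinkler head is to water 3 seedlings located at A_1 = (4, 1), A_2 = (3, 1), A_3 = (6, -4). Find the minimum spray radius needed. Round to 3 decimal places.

Side lengths²: A_1A_2² = 1, A_1A_3² = 29, A_2A_3² = 34.
Since A_2A_3² = 34 ≥ 29 + 1 = 30, the angle opposite A_2A_3 is not acute, so the smallest enclosing circle has A_2A_3 as diameter.
Centre = midpoint of A_2A_3 = (4.5, -1.5), r² = 34/4 = 8.5.
r = √(8.5) ≈ 2.915.

2.915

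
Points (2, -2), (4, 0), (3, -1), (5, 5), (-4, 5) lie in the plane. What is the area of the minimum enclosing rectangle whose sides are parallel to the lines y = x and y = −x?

In coordinates u = x + y, v = x − y the rectangle is axis-aligned; the map (x,y)→(u,v) scales areas by 2.
u-values: 0, 4, 2, 10, 1; range = 10 − 0 = 10.
v-values: 4, 4, 4, 0, -9; range = 4 − (-9) = 13.
Area = (10 × 13) / 2 = 65.

65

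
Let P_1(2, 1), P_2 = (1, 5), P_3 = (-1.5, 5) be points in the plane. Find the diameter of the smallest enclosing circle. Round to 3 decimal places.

Side lengths²: P_1P_2² = 17, P_1P_3² = 28.25, P_2P_3² = 6.25.
Since P_1P_3² = 28.25 ≥ 17 + 6.25 = 23.25, the angle opposite P_1P_3 is not acute, so the smallest enclosing circle has P_1P_3 as diameter.
Centre = midpoint of P_1P_3 = (0.25, 3), r² = 28.25/4 = 7.0625.
Diameter = 2r = 2√(7.0625) ≈ 5.315.

5.315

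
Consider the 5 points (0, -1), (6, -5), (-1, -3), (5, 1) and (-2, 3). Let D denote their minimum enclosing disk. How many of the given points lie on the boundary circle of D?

The minimum enclosing circle of a finite set is fixed by two of the points (as a diameter) or three (as a circumcircle).
The farthest pair is (6, -5)–(-2, 3) with squared distance 128. The circle on this segment as diameter has centre (2, -1) and r² = 128/4 = 32.
Check (0, -1): distance² to centre = 4 ≤ 32, so it lies inside.
All remaining points lie in this disk, and no smaller disk contains both endpoints, so this is the minimum enclosing circle.
The points at distance exactly r from the centre are (6, -5), (-2, 3) — 2 points.

2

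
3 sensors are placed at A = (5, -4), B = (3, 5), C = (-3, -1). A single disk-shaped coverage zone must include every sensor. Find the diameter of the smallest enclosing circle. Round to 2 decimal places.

10.13

Side lengths²: AB² = 85, AC² = 73, BC² = 72.
Since AB² = 85 < 73 + 72 = 145, the triangle is acute, so the smallest enclosing circle is the circumcircle.
Circumcentre = (43/22, 1/22), r² = 6205/242.
Diameter = 2r = 2√(6205/242) ≈ 10.13.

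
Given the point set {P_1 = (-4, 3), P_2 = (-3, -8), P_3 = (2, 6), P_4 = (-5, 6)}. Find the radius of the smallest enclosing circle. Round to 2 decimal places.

7.51

The minimum enclosing circle of a finite set is fixed by two of the points (as a diameter) or three (as a circumcircle).
The minimum enclosing circle is determined by three boundary points: P_2, P_3, P_4.
Their circumcentre is (-1.5, -9/14) with r² = 5525/98.
The farthest remaining point P_1 is at distance² 1913/98 ≤ 5525/98.
r = √(5525/98) ≈ 7.51.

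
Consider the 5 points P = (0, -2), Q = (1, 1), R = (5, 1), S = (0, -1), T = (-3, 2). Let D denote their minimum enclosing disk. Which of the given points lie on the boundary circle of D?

The minimum enclosing circle of a finite set is fixed by two of the points (as a diameter) or three (as a circumcircle).
The farthest pair is R–T with squared distance 65. The circle on this segment as diameter has centre (1, 1.5) and r² = 65/4 = 16.25.
Check P: distance² to centre = 13.25 ≤ 16.25, so it lies inside.
All remaining points lie in this disk, and no smaller disk contains both endpoints, so this is the minimum enclosing circle.
The points at distance exactly r from the centre are R, T — 2 points.

R, T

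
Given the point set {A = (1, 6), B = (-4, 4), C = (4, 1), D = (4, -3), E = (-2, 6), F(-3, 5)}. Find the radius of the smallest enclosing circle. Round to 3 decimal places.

5.420

A smallest enclosing disk is always determined by at most three of the input points on its boundary.
The minimum enclosing circle is determined by three boundary points: B, D, E.
Their circumcentre is (0.7, 1.3) with r² = 29.38.
The farthest remaining point F is at distance² 27.38 ≤ 29.38.
r = √(29.38) ≈ 5.420.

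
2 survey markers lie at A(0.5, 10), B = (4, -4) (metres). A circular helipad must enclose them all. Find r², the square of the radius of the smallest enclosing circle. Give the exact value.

52.0625

The smallest circle enclosing two points has them as diameter endpoints.
Centre = midpoint = (2.25, 3); r² = |AB|²/4 = 208.25/4 = 52.0625.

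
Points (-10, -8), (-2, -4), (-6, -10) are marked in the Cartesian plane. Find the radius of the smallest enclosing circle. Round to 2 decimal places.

Call the three points A, B, C in the order given.
Side lengths²: AB² = 80, AC² = 20, BC² = 52.
Since AB² = 80 ≥ 52 + 20 = 72, the angle opposite AB is not acute, so the smallest enclosing circle has AB as diameter.
Centre = midpoint of AB = (-6, -6), r² = 80/4 = 20.
r = √20 ≈ 4.47.

4.47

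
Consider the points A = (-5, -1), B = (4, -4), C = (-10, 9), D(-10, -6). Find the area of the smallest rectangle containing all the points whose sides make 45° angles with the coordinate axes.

In coordinates u = x + y, v = x − y the rectangle is axis-aligned; the map (x,y)→(u,v) scales areas by 2.
u-values: -6, 0, -1, -16; range = 0 − (-16) = 16.
v-values: -4, 8, -19, -4; range = 8 − (-19) = 27.
Area = (16 × 27) / 2 = 216.

216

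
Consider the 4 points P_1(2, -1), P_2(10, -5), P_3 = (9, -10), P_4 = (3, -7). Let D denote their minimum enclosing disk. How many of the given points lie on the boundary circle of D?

2

The farthest pair is P_1–P_3 with squared distance 130. The circle on this segment as diameter has centre (5.5, -5.5) and r² = 130/4 = 32.5.
Check P_2: distance² to centre = 20.5 ≤ 32.5, so it lies inside.
All remaining points lie in this disk, and no smaller disk contains both endpoints, so this is the minimum enclosing circle.
The points at distance exactly r from the centre are P_1, P_3 — 2 points.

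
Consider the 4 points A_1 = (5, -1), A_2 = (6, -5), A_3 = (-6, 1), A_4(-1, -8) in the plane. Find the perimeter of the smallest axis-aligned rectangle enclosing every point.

Width = max x − min x = 6 − (-6) = 12.
Height = max y − min y = 1 − (-8) = 9.
Perimeter = 2(12 + 9) = 42.

42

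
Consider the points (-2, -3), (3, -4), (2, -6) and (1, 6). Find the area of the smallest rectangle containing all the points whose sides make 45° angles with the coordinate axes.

78

In coordinates u = x + y, v = x − y the rectangle is axis-aligned; the map (x,y)→(u,v) scales areas by 2.
u-values: -5, -1, -4, 7; range = 7 − (-5) = 12.
v-values: 1, 7, 8, -5; range = 8 − (-5) = 13.
Area = (12 × 13) / 2 = 78.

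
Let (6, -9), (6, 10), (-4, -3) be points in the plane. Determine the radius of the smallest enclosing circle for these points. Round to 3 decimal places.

Call the three points A, B, C in the order given.
Side lengths²: AB² = 361, AC² = 136, BC² = 269.
Since AB² = 361 < 269 + 136 = 405, the triangle is acute, so the smallest enclosing circle is the circumcircle.
Circumcentre = (4.9, 0.5), r² = 91.46.
r = √(91.46) ≈ 9.563.

9.563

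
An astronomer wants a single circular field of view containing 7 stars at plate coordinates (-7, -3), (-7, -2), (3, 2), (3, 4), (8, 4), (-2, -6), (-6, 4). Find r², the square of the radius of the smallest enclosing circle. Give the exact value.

68.5

The minimum enclosing circle of a finite set is fixed by two of the points (as a diameter) or three (as a circumcircle).
The farthest pair is (-7, -3)–(8, 4) with squared distance 274. The circle on this segment as diameter has centre (0.5, 0.5) and r² = 274/4 = 68.5.
Check (-7, -2): distance² to centre = 62.5 ≤ 68.5, so it lies inside.
All remaining points lie in this disk, and no smaller disk contains both endpoints, so this is the minimum enclosing circle.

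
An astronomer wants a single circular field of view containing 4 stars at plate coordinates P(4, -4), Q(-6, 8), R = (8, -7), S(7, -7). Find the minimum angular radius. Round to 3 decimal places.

A smallest enclosing disk is always determined by at most three of the input points on its boundary.
The farthest pair is Q–R with squared distance 421. The circle on this segment as diameter has centre (1, 0.5) and r² = 421/4 = 105.25.
Check P: distance² to centre = 29.25 ≤ 105.25, so it lies inside.
All remaining points lie in this disk, and no smaller disk contains both endpoints, so this is the minimum enclosing circle.
r = √(105.25) ≈ 10.259.

10.259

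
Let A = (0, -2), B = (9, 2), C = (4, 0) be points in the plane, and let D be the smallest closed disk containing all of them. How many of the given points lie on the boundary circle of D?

Side lengths²: AB² = 97, AC² = 20, BC² = 29.
Since AB² = 97 ≥ 29 + 20 = 49, the angle opposite AB is not acute, so the smallest enclosing circle has AB as diameter.
Centre = midpoint of AB = (4.5, 0), r² = 97/4 = 24.25.
The points at distance exactly r from the centre are A, B — 2 points.

2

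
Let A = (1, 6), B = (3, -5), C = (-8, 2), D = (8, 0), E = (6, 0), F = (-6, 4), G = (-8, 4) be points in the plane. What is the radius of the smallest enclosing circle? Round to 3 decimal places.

8.246

The minimum enclosing circle of a finite set is fixed by two of the points (as a diameter) or three (as a circumcircle).
The farthest pair is D–G with squared distance 272. The circle on this segment as diameter has centre (0, 2) and r² = 272/4 = 68.
Check A: distance² to centre = 17 ≤ 68, so it lies inside.
All remaining points lie in this disk, and no smaller disk contains both endpoints, so this is the minimum enclosing circle.
r = √68 ≈ 8.246.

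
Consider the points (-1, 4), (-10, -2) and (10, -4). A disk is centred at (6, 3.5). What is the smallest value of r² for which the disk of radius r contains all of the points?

286.25

The required radius is the distance from (6, 3.5) to the farthest point.
Squared distances: 49.25, 286.25, 72.25.
Maximum is 286.25, attained at (-10, -2).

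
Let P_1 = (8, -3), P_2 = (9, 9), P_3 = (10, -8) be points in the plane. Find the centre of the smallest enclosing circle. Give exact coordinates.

Side lengths²: P_1P_2² = 145, P_1P_3² = 29, P_2P_3² = 290.
Since P_2P_3² = 290 ≥ 145 + 29 = 174, the angle opposite P_2P_3 is not acute, so the smallest enclosing circle has P_2P_3 as diameter.
Centre = midpoint of P_2P_3 = (9.5, 0.5), r² = 290/4 = 72.5.
Centre = (9.5, 0.5).

(9.5, 0.5)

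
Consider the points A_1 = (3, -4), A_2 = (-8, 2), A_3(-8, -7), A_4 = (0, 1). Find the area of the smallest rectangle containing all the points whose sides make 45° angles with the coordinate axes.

In coordinates u = x + y, v = x − y the rectangle is axis-aligned; the map (x,y)→(u,v) scales areas by 2.
u-values: -1, -6, -15, 1; range = 1 − (-15) = 16.
v-values: 7, -10, -1, -1; range = 7 − (-10) = 17.
Area = (16 × 17) / 2 = 136.

136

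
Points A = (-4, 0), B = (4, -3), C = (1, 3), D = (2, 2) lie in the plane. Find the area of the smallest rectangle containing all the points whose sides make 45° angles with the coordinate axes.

In coordinates u = x + y, v = x − y the rectangle is axis-aligned; the map (x,y)→(u,v) scales areas by 2.
u-values: -4, 1, 4, 4; range = 4 − (-4) = 8.
v-values: -4, 7, -2, 0; range = 7 − (-4) = 11.
Area = (8 × 11) / 2 = 44.

44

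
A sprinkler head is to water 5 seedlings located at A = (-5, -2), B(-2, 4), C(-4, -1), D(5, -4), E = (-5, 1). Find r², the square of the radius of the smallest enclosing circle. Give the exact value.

565/18

The minimum enclosing circle of a finite set is fixed by two of the points (as a diameter) or three (as a circumcircle).
The minimum enclosing circle is determined by three boundary points: B, D, E.
Their circumcentre is (1/6, -7/6) with r² = 565/18.
The farthest remaining point A is at distance² 493/18 ≤ 565/18.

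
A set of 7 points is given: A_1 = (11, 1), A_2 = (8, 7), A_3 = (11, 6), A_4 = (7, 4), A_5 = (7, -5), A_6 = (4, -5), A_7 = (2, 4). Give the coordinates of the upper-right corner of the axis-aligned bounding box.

x-range [2, 11], y-range [-5, 7].
The upper-right corner is (11, 7).

(11, 7)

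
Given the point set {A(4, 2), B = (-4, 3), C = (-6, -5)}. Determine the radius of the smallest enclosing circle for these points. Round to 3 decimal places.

6.103

Side lengths²: AB² = 65, AC² = 149, BC² = 68.
Since AC² = 149 ≥ 68 + 65 = 133, the angle opposite AC is not acute, so the smallest enclosing circle has AC as diameter.
Centre = midpoint of AC = (-1, -1.5), r² = 149/4 = 37.25.
r = √(37.25) ≈ 6.103.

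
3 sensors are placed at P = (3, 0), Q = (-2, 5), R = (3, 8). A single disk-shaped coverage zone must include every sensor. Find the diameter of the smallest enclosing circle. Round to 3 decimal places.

Side lengths²: PQ² = 50, PR² = 64, QR² = 34.
Since PR² = 64 < 50 + 34 = 84, the triangle is acute, so the smallest enclosing circle is the circumcircle.
Circumcentre = (2, 4), r² = 17.
Diameter = 2r = 2√17 ≈ 8.246.

8.246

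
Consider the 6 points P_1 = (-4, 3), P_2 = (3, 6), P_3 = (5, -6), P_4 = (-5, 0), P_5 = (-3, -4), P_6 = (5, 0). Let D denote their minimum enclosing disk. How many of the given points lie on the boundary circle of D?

The minimum enclosing circle is determined by three boundary points: P_2, P_3, P_4.
Their circumcentre is (14/9, -11/27) with r² = 31450/729.
The farthest remaining point P_1 is at distance² 30964/729 ≤ 31450/729.
The points at distance exactly r from the centre are P_2, P_3, P_4 — 3 points.

3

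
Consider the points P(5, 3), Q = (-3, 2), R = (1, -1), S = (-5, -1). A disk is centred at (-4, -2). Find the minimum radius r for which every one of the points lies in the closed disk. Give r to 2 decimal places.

The required radius is the distance from (-4, -2) to the farthest point.
Squared distances: 106, 17, 26, 2.
Maximum is 106, attained at P.
r = √106 ≈ 10.30.

10.30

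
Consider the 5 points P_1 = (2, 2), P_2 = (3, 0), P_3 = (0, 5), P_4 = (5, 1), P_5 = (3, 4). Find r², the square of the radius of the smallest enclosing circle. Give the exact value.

The minimum enclosing circle of a finite set is fixed by two of the points (as a diameter) or three (as a circumcircle).
The farthest pair is P_3–P_4 with squared distance 41. The circle on this segment as diameter has centre (2.5, 3) and r² = 41/4 = 10.25.
Check P_1: distance² to centre = 1.25 ≤ 10.25, so it lies inside.
All remaining points lie in this disk, and no smaller disk contains both endpoints, so this is the minimum enclosing circle.

10.25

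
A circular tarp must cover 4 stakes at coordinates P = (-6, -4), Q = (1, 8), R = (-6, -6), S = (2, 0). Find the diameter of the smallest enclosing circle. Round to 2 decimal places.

15.65

By Welzl's lemma the MEC is supported by two points (diametrically opposite) or three points (on a circumcircle).
The farthest pair is Q–R with squared distance 245. The circle on this segment as diameter has centre (-2.5, 1) and r² = 245/4 = 61.25.
Check P: distance² to centre = 37.25 ≤ 61.25, so it lies inside.
All remaining points lie in this disk, and no smaller disk contains both endpoints, so this is the minimum enclosing circle.
Diameter = 2r = 2√(61.25) ≈ 15.65.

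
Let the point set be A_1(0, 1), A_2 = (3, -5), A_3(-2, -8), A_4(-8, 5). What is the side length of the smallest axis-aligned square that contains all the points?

The bounding box has width 11 and height 13.
An axis-aligned square enclosing the set must have side ≥ max(width, height).
So the minimum side is max(11, 13) = 13.

13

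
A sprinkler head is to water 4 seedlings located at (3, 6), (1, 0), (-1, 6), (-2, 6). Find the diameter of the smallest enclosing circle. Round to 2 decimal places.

7.07

The minimum enclosing circle is determined by three boundary points: (3, 6), (1, 0), (-2, 6).
Their circumcentre is (0.5, 3.5) with r² = 12.5.
The farthest remaining point (-1, 6) is at distance² 8.5 ≤ 12.5.
Diameter = 2r = 2√(12.5) ≈ 7.07.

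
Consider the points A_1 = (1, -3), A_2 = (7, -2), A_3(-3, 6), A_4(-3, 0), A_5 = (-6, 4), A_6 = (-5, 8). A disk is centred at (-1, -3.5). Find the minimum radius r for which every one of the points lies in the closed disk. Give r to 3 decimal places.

The required radius is the distance from (-1, -3.5) to the farthest point.
Squared distances: 4.25, 66.25, 94.25, 16.25, 81.25, 148.25.
Maximum is 148.25, attained at A_6.
r = √(148.25) ≈ 12.176.

12.176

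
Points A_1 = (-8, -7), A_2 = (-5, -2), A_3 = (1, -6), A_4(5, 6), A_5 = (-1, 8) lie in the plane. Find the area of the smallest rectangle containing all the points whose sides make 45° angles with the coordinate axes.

208

In coordinates u = x + y, v = x − y the rectangle is axis-aligned; the map (x,y)→(u,v) scales areas by 2.
u-values: -15, -7, -5, 11, 7; range = 11 − (-15) = 26.
v-values: -1, -3, 7, -1, -9; range = 7 − (-9) = 16.
Area = (26 × 16) / 2 = 208.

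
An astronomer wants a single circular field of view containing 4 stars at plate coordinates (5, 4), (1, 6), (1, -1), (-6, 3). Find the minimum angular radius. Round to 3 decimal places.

5.523

The minimum enclosing circle of a finite set is fixed by two of the points (as a diameter) or three (as a circumcircle).
The farthest pair is (5, 4)–(-6, 3) with squared distance 122. The circle on this segment as diameter has centre (-0.5, 3.5) and r² = 122/4 = 30.5.
Check (1, 6): distance² to centre = 8.5 ≤ 30.5, so it lies inside.
All remaining points lie in this disk, and no smaller disk contains both endpoints, so this is the minimum enclosing circle.
r = √(30.5) ≈ 5.523.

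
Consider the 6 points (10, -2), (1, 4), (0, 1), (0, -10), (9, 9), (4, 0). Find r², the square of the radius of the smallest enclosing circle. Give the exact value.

By Welzl's lemma the MEC is supported by two points (diametrically opposite) or three points (on a circumcircle).
The farthest pair is (0, -10)–(9, 9) with squared distance 442. The circle on this segment as diameter has centre (4.5, -0.5) and r² = 442/4 = 110.5.
Check (10, -2): distance² to centre = 32.5 ≤ 110.5, so it lies inside.
All remaining points lie in this disk, and no smaller disk contains both endpoints, so this is the minimum enclosing circle.

110.5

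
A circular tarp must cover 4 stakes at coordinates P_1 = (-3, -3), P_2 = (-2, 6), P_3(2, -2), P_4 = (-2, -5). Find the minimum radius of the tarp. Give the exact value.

The farthest pair is P_2–P_4 with squared distance 121. The circle on this segment as diameter has centre (-2, 0.5) and r² = 121/4 = 30.25.
Check P_1: distance² to centre = 13.25 ≤ 30.25, so it lies inside.
All remaining points lie in this disk, and no smaller disk contains both endpoints, so this is the minimum enclosing circle.
r = √(30.25) = 5.5.

5.5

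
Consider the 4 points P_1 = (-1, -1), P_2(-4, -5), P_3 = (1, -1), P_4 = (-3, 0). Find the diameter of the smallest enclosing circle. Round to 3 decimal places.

6.410

The minimum enclosing circle is determined by three boundary points: P_2, P_3, P_4.
Their circumcentre is (-67/42, -121/42) with r² = 9061/882.
The farthest remaining point P_1 is at distance² 3433/882 ≤ 9061/882.
Diameter = 2r = 2√(9061/882) ≈ 6.410.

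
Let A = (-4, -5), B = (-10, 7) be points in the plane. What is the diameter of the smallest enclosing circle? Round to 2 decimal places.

13.42

The smallest circle enclosing two points has them as diameter endpoints.
Centre = midpoint = (-7, 1); r² = |AB|²/4 = 180/4 = 45.
Diameter = 2r = 2√45 ≈ 13.42.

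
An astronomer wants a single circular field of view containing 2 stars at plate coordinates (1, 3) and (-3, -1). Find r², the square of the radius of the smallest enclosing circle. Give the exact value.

8

The smallest circle enclosing two points has them as diameter endpoints.
Centre = midpoint = (-1, 1); r² = |(1, 3)−(-3, -1)|²/4 = 32/4 = 8.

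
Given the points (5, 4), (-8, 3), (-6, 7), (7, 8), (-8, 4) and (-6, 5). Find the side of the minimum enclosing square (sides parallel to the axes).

15

The bounding box has width 15 and height 5.
An axis-aligned square enclosing the set must have side ≥ max(width, height).
So the minimum side is max(15, 5) = 15.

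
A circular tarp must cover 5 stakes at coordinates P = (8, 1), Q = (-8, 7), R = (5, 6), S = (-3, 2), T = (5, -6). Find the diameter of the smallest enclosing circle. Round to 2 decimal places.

18.40

A smallest enclosing disk is always determined by at most three of the input points on its boundary.
The minimum enclosing circle is determined by three boundary points: P, Q, T.
Their circumcentre is (-1.2, 0.8) with r² = 84.68.
The farthest remaining point R is at distance² 65.48 ≤ 84.68.
Diameter = 2r = 2√(84.68) ≈ 18.40.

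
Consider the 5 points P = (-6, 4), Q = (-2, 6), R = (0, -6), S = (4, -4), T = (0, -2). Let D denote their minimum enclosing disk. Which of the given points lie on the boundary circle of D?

P, S

The minimum enclosing circle of a finite set is fixed by two of the points (as a diameter) or three (as a circumcircle).
The farthest pair is P–S with squared distance 164. The circle on this segment as diameter has centre (-1, 0) and r² = 164/4 = 41.
Check Q: distance² to centre = 37 ≤ 41, so it lies inside.
All remaining points lie in this disk, and no smaller disk contains both endpoints, so this is the minimum enclosing circle.
The points at distance exactly r from the centre are P, S — 2 points.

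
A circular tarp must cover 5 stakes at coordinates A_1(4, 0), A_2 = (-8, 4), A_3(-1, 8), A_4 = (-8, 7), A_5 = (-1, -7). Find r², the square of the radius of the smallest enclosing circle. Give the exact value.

The minimum enclosing circle is determined by three boundary points: A_3, A_4, A_5.
Their circumcentre is (-3.5, 0.5) with r² = 62.5.
The farthest remaining point A_1 is at distance² 56.5 ≤ 62.5.

62.5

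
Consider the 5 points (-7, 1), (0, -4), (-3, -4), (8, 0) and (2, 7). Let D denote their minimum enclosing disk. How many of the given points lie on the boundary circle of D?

A smallest enclosing disk is always determined by at most three of the input points on its boundary.
The farthest pair is (-7, 1)–(8, 0) with squared distance 226. The circle on this segment as diameter has centre (0.5, 0.5) and r² = 226/4 = 56.5.
Check (0, -4): distance² to centre = 20.5 ≤ 56.5, so it lies inside.
All remaining points lie in this disk, and no smaller disk contains both endpoints, so this is the minimum enclosing circle.
The points at distance exactly r from the centre are (-7, 1), (8, 0) — 2 points.

2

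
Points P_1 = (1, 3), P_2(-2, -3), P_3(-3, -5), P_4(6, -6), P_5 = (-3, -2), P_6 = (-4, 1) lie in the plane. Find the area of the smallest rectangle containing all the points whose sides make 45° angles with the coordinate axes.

In coordinates u = x + y, v = x − y the rectangle is axis-aligned; the map (x,y)→(u,v) scales areas by 2.
u-values: 4, -5, -8, 0, -5, -3; range = 4 − (-8) = 12.
v-values: -2, 1, 2, 12, -1, -5; range = 12 − (-5) = 17.
Area = (12 × 17) / 2 = 102.

102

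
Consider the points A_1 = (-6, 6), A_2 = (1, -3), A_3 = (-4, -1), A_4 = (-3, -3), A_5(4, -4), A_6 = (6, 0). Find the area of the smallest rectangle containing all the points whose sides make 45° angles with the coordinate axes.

120

In coordinates u = x + y, v = x − y the rectangle is axis-aligned; the map (x,y)→(u,v) scales areas by 2.
u-values: 0, -2, -5, -6, 0, 6; range = 6 − (-6) = 12.
v-values: -12, 4, -3, 0, 8, 6; range = 8 − (-12) = 20.
Area = (12 × 20) / 2 = 120.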